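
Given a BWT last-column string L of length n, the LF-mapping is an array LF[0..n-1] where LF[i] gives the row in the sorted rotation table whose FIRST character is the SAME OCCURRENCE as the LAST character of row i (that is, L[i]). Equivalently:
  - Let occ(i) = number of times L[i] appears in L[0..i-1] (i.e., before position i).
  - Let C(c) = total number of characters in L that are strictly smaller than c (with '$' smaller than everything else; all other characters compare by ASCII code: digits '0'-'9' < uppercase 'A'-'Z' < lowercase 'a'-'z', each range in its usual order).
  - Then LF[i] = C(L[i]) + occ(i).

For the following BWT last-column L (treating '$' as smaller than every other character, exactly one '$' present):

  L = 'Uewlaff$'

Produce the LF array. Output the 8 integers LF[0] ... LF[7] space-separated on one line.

Answer: 1 3 7 6 2 4 5 0

Derivation:
Char counts: '$':1, 'U':1, 'a':1, 'e':1, 'f':2, 'l':1, 'w':1
C (first-col start): C('$')=0, C('U')=1, C('a')=2, C('e')=3, C('f')=4, C('l')=6, C('w')=7
L[0]='U': occ=0, LF[0]=C('U')+0=1+0=1
L[1]='e': occ=0, LF[1]=C('e')+0=3+0=3
L[2]='w': occ=0, LF[2]=C('w')+0=7+0=7
L[3]='l': occ=0, LF[3]=C('l')+0=6+0=6
L[4]='a': occ=0, LF[4]=C('a')+0=2+0=2
L[5]='f': occ=0, LF[5]=C('f')+0=4+0=4
L[6]='f': occ=1, LF[6]=C('f')+1=4+1=5
L[7]='$': occ=0, LF[7]=C('$')+0=0+0=0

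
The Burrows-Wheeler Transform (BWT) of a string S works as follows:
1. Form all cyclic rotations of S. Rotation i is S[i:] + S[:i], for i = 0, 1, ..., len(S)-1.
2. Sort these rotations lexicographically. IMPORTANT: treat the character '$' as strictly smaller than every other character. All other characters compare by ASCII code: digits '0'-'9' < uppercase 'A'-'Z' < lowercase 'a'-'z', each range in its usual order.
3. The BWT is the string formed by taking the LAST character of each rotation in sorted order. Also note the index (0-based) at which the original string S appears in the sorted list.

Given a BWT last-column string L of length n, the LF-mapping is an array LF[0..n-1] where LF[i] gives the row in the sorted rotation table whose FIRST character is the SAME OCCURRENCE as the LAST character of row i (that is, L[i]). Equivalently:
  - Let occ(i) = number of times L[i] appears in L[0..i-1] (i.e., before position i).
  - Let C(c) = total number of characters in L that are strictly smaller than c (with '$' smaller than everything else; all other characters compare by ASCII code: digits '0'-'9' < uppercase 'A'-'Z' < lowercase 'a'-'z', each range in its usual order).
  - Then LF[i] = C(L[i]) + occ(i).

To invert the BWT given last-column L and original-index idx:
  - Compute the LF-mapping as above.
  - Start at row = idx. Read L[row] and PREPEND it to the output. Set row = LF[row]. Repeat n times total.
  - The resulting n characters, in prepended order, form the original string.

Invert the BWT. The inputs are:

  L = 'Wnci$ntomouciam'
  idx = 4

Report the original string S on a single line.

LF mapping: 1 9 3 5 0 10 13 11 7 12 14 4 6 2 8
Walk LF starting at row 4, prepending L[row]:
  step 1: row=4, L[4]='$', prepend. Next row=LF[4]=0
  step 2: row=0, L[0]='W', prepend. Next row=LF[0]=1
  step 3: row=1, L[1]='n', prepend. Next row=LF[1]=9
  step 4: row=9, L[9]='o', prepend. Next row=LF[9]=12
  step 5: row=12, L[12]='i', prepend. Next row=LF[12]=6
  step 6: row=6, L[6]='t', prepend. Next row=LF[6]=13
  step 7: row=13, L[13]='a', prepend. Next row=LF[13]=2
  step 8: row=2, L[2]='c', prepend. Next row=LF[2]=3
  step 9: row=3, L[3]='i', prepend. Next row=LF[3]=5
  step 10: row=5, L[5]='n', prepend. Next row=LF[5]=10
  step 11: row=10, L[10]='u', prepend. Next row=LF[10]=14
  step 12: row=14, L[14]='m', prepend. Next row=LF[14]=8
  step 13: row=8, L[8]='m', prepend. Next row=LF[8]=7
  step 14: row=7, L[7]='o', prepend. Next row=LF[7]=11
  step 15: row=11, L[11]='c', prepend. Next row=LF[11]=4
Reversed output: communicationW$

Answer: communicationW$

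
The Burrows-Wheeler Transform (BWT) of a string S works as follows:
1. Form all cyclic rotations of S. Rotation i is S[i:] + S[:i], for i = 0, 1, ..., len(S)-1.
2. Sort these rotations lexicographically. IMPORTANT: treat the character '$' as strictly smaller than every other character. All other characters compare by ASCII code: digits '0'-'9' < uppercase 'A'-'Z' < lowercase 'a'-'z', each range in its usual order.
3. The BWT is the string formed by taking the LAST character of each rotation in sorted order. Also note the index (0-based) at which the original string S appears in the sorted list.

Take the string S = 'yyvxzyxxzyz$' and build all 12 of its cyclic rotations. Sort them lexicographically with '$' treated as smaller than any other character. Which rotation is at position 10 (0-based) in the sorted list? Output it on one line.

Answer: zyxxzyz$yyvx

Derivation:
All 12 rotations (rotation i = S[i:]+S[:i]):
  rot[0] = yyvxzyxxzyz$
  rot[1] = yvxzyxxzyz$y
  rot[2] = vxzyxxzyz$yy
  rot[3] = xzyxxzyz$yyv
  rot[4] = zyxxzyz$yyvx
  rot[5] = yxxzyz$yyvxz
  rot[6] = xxzyz$yyvxzy
  rot[7] = xzyz$yyvxzyx
  rot[8] = zyz$yyvxzyxx
  rot[9] = yz$yyvxzyxxz
  rot[10] = z$yyvxzyxxzy
  rot[11] = $yyvxzyxxzyz
Sorted (with $ < everything):
  sorted[0] = $yyvxzyxxzyz
  sorted[1] = vxzyxxzyz$yy
  sorted[2] = xxzyz$yyvxzy
  sorted[3] = xzyxxzyz$yyv
  sorted[4] = xzyz$yyvxzyx
  sorted[5] = yvxzyxxzyz$y
  sorted[6] = yxxzyz$yyvxz
  sorted[7] = yyvxzyxxzyz$
  sorted[8] = yz$yyvxzyxxz
  sorted[9] = z$yyvxzyxxzy
  sorted[10] = zyxxzyz$yyvx
  sorted[11] = zyz$yyvxzyxx
sorted[10] = zyxxzyz$yyvx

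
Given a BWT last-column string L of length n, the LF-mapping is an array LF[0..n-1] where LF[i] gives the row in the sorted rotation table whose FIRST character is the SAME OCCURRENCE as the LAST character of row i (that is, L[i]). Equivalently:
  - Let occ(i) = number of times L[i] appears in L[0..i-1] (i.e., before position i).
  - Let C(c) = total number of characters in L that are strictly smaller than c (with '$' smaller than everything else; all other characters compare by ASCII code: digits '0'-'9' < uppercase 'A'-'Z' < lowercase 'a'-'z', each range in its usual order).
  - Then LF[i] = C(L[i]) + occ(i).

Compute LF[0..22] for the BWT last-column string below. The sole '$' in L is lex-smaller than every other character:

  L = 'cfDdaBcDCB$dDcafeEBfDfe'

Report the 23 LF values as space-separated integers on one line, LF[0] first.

Answer: 12 19 5 15 10 1 13 6 4 2 0 16 7 14 11 20 17 9 3 21 8 22 18

Derivation:
Char counts: '$':1, 'B':3, 'C':1, 'D':4, 'E':1, 'a':2, 'c':3, 'd':2, 'e':2, 'f':4
C (first-col start): C('$')=0, C('B')=1, C('C')=4, C('D')=5, C('E')=9, C('a')=10, C('c')=12, C('d')=15, C('e')=17, C('f')=19
L[0]='c': occ=0, LF[0]=C('c')+0=12+0=12
L[1]='f': occ=0, LF[1]=C('f')+0=19+0=19
L[2]='D': occ=0, LF[2]=C('D')+0=5+0=5
L[3]='d': occ=0, LF[3]=C('d')+0=15+0=15
L[4]='a': occ=0, LF[4]=C('a')+0=10+0=10
L[5]='B': occ=0, LF[5]=C('B')+0=1+0=1
L[6]='c': occ=1, LF[6]=C('c')+1=12+1=13
L[7]='D': occ=1, LF[7]=C('D')+1=5+1=6
L[8]='C': occ=0, LF[8]=C('C')+0=4+0=4
L[9]='B': occ=1, LF[9]=C('B')+1=1+1=2
L[10]='$': occ=0, LF[10]=C('$')+0=0+0=0
L[11]='d': occ=1, LF[11]=C('d')+1=15+1=16
L[12]='D': occ=2, LF[12]=C('D')+2=5+2=7
L[13]='c': occ=2, LF[13]=C('c')+2=12+2=14
L[14]='a': occ=1, LF[14]=C('a')+1=10+1=11
L[15]='f': occ=1, LF[15]=C('f')+1=19+1=20
L[16]='e': occ=0, LF[16]=C('e')+0=17+0=17
L[17]='E': occ=0, LF[17]=C('E')+0=9+0=9
L[18]='B': occ=2, LF[18]=C('B')+2=1+2=3
L[19]='f': occ=2, LF[19]=C('f')+2=19+2=21
L[20]='D': occ=3, LF[20]=C('D')+3=5+3=8
L[21]='f': occ=3, LF[21]=C('f')+3=19+3=22
L[22]='e': occ=1, LF[22]=C('e')+1=17+1=18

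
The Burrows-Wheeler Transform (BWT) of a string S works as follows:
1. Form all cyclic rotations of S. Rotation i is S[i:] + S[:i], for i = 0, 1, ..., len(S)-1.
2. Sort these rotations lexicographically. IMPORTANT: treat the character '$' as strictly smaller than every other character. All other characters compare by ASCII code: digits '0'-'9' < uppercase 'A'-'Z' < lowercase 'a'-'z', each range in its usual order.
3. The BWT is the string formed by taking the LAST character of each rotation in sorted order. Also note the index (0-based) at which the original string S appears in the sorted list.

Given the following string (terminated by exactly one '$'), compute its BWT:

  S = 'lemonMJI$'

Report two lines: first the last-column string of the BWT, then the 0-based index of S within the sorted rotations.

All 9 rotations (rotation i = S[i:]+S[:i]):
  rot[0] = lemonMJI$
  rot[1] = emonMJI$l
  rot[2] = monMJI$le
  rot[3] = onMJI$lem
  rot[4] = nMJI$lemo
  rot[5] = MJI$lemon
  rot[6] = JI$lemonM
  rot[7] = I$lemonMJ
  rot[8] = $lemonMJI
Sorted (with $ < everything):
  sorted[0] = $lemonMJI  (last char: 'I')
  sorted[1] = I$lemonMJ  (last char: 'J')
  sorted[2] = JI$lemonM  (last char: 'M')
  sorted[3] = MJI$lemon  (last char: 'n')
  sorted[4] = emonMJI$l  (last char: 'l')
  sorted[5] = lemonMJI$  (last char: '$')
  sorted[6] = monMJI$le  (last char: 'e')
  sorted[7] = nMJI$lemo  (last char: 'o')
  sorted[8] = onMJI$lem  (last char: 'm')
Last column: IJMnl$eom
Original string S is at sorted index 5

Answer: IJMnl$eom
5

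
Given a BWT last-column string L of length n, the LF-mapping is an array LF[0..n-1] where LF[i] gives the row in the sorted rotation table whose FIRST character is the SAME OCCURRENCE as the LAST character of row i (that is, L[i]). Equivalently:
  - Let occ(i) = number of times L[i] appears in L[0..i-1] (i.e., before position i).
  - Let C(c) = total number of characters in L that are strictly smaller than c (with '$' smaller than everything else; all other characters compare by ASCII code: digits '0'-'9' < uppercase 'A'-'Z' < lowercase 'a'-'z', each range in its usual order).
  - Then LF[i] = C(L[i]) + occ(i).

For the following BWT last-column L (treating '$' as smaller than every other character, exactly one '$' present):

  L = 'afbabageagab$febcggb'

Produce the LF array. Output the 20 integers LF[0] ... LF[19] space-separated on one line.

Char counts: '$':1, 'a':5, 'b':5, 'c':1, 'e':2, 'f':2, 'g':4
C (first-col start): C('$')=0, C('a')=1, C('b')=6, C('c')=11, C('e')=12, C('f')=14, C('g')=16
L[0]='a': occ=0, LF[0]=C('a')+0=1+0=1
L[1]='f': occ=0, LF[1]=C('f')+0=14+0=14
L[2]='b': occ=0, LF[2]=C('b')+0=6+0=6
L[3]='a': occ=1, LF[3]=C('a')+1=1+1=2
L[4]='b': occ=1, LF[4]=C('b')+1=6+1=7
L[5]='a': occ=2, LF[5]=C('a')+2=1+2=3
L[6]='g': occ=0, LF[6]=C('g')+0=16+0=16
L[7]='e': occ=0, LF[7]=C('e')+0=12+0=12
L[8]='a': occ=3, LF[8]=C('a')+3=1+3=4
L[9]='g': occ=1, LF[9]=C('g')+1=16+1=17
L[10]='a': occ=4, LF[10]=C('a')+4=1+4=5
L[11]='b': occ=2, LF[11]=C('b')+2=6+2=8
L[12]='$': occ=0, LF[12]=C('$')+0=0+0=0
L[13]='f': occ=1, LF[13]=C('f')+1=14+1=15
L[14]='e': occ=1, LF[14]=C('e')+1=12+1=13
L[15]='b': occ=3, LF[15]=C('b')+3=6+3=9
L[16]='c': occ=0, LF[16]=C('c')+0=11+0=11
L[17]='g': occ=2, LF[17]=C('g')+2=16+2=18
L[18]='g': occ=3, LF[18]=C('g')+3=16+3=19
L[19]='b': occ=4, LF[19]=C('b')+4=6+4=10

Answer: 1 14 6 2 7 3 16 12 4 17 5 8 0 15 13 9 11 18 19 10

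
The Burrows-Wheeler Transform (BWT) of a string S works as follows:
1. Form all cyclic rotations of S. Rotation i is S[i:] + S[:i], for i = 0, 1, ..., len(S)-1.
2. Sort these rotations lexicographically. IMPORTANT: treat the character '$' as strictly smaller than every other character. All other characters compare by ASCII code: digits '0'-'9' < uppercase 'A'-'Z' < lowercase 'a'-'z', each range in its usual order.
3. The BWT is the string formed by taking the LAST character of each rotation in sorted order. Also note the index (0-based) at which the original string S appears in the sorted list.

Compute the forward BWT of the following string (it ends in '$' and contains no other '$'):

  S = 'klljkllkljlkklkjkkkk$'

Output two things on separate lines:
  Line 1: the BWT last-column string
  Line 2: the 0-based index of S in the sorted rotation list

Answer: kkllklkkjllk$jlkkjlkk
12

Derivation:
All 21 rotations (rotation i = S[i:]+S[:i]):
  rot[0] = klljkllkljlkklkjkkkk$
  rot[1] = lljkllkljlkklkjkkkk$k
  rot[2] = ljkllkljlkklkjkkkk$kl
  rot[3] = jkllkljlkklkjkkkk$kll
  rot[4] = kllkljlkklkjkkkk$kllj
  rot[5] = llkljlkklkjkkkk$klljk
  rot[6] = lkljlkklkjkkkk$klljkl
  rot[7] = kljlkklkjkkkk$klljkll
  rot[8] = ljlkklkjkkkk$klljkllk
  rot[9] = jlkklkjkkkk$klljkllkl
  rot[10] = lkklkjkkkk$klljkllklj
  rot[11] = kklkjkkkk$klljkllkljl
  rot[12] = klkjkkkk$klljkllkljlk
  rot[13] = lkjkkkk$klljkllkljlkk
  rot[14] = kjkkkk$klljkllkljlkkl
  rot[15] = jkkkk$klljkllkljlkklk
  rot[16] = kkkk$klljkllkljlkklkj
  rot[17] = kkk$klljkllkljlkklkjk
  rot[18] = kk$klljkllkljlkklkjkk
  rot[19] = k$klljkllkljlkklkjkkk
  rot[20] = $klljkllkljlkklkjkkkk
Sorted (with $ < everything):
  sorted[0] = $klljkllkljlkklkjkkkk  (last char: 'k')
  sorted[1] = jkkkk$klljkllkljlkklk  (last char: 'k')
  sorted[2] = jkllkljlkklkjkkkk$kll  (last char: 'l')
  sorted[3] = jlkklkjkkkk$klljkllkl  (last char: 'l')
  sorted[4] = k$klljkllkljlkklkjkkk  (last char: 'k')
  sorted[5] = kjkkkk$klljkllkljlkkl  (last char: 'l')
  sorted[6] = kk$klljkllkljlkklkjkk  (last char: 'k')
  sorted[7] = kkk$klljkllkljlkklkjk  (last char: 'k')
  sorted[8] = kkkk$klljkllkljlkklkj  (last char: 'j')
  sorted[9] = kklkjkkkk$klljkllkljl  (last char: 'l')
  sorted[10] = kljlkklkjkkkk$klljkll  (last char: 'l')
  sorted[11] = klkjkkkk$klljkllkljlk  (last char: 'k')
  sorted[12] = klljkllkljlkklkjkkkk$  (last char: '$')
  sorted[13] = kllkljlkklkjkkkk$kllj  (last char: 'j')
  sorted[14] = ljkllkljlkklkjkkkk$kl  (last char: 'l')
  sorted[15] = ljlkklkjkkkk$klljkllk  (last char: 'k')
  sorted[16] = lkjkkkk$klljkllkljlkk  (last char: 'k')
  sorted[17] = lkklkjkkkk$klljkllklj  (last char: 'j')
  sorted[18] = lkljlkklkjkkkk$klljkl  (last char: 'l')
  sorted[19] = lljkllkljlkklkjkkkk$k  (last char: 'k')
  sorted[20] = llkljlkklkjkkkk$klljk  (last char: 'k')
Last column: kkllklkkjllk$jlkkjlkk
Original string S is at sorted index 12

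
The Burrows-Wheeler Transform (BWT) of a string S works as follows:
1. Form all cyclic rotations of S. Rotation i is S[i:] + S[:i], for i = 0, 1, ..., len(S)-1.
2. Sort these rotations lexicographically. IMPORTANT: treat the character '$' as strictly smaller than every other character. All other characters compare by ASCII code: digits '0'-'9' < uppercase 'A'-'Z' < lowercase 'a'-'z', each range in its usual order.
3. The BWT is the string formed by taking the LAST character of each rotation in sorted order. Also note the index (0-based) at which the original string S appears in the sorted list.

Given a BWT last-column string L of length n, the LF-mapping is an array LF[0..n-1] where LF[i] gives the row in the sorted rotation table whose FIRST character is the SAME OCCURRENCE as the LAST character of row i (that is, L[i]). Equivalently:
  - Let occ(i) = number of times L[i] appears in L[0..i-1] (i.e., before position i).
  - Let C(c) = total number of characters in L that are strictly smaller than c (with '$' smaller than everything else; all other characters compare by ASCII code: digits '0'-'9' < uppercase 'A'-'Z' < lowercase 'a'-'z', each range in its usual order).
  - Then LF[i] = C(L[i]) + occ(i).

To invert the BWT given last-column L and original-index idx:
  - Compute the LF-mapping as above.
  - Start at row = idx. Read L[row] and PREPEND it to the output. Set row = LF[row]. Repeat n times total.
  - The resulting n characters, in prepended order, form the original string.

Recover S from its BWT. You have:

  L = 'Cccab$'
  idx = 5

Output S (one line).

Answer: cabcC$

Derivation:
LF mapping: 1 4 5 2 3 0
Walk LF starting at row 5, prepending L[row]:
  step 1: row=5, L[5]='$', prepend. Next row=LF[5]=0
  step 2: row=0, L[0]='C', prepend. Next row=LF[0]=1
  step 3: row=1, L[1]='c', prepend. Next row=LF[1]=4
  step 4: row=4, L[4]='b', prepend. Next row=LF[4]=3
  step 5: row=3, L[3]='a', prepend. Next row=LF[3]=2
  step 6: row=2, L[2]='c', prepend. Next row=LF[2]=5
Reversed output: cabcC$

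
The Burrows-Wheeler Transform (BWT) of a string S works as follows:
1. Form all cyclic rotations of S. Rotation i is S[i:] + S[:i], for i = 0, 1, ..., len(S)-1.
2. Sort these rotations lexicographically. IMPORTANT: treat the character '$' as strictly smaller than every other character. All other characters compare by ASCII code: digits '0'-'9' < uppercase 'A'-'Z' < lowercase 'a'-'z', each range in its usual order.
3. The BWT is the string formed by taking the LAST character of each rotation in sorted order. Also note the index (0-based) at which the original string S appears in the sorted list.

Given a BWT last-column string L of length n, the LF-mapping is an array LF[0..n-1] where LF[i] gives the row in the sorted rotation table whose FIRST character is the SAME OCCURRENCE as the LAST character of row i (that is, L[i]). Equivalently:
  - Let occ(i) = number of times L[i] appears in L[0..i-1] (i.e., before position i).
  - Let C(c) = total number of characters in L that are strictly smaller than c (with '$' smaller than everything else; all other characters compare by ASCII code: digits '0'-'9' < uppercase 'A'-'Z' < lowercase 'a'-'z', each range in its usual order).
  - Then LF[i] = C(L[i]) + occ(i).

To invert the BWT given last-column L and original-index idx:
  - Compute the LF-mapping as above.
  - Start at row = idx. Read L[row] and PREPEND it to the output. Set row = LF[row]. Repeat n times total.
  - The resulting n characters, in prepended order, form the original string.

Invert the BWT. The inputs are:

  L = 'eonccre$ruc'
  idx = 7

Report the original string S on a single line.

Answer: occurrence$

Derivation:
LF mapping: 4 7 6 1 2 8 5 0 9 10 3
Walk LF starting at row 7, prepending L[row]:
  step 1: row=7, L[7]='$', prepend. Next row=LF[7]=0
  step 2: row=0, L[0]='e', prepend. Next row=LF[0]=4
  step 3: row=4, L[4]='c', prepend. Next row=LF[4]=2
  step 4: row=2, L[2]='n', prepend. Next row=LF[2]=6
  step 5: row=6, L[6]='e', prepend. Next row=LF[6]=5
  step 6: row=5, L[5]='r', prepend. Next row=LF[5]=8
  step 7: row=8, L[8]='r', prepend. Next row=LF[8]=9
  step 8: row=9, L[9]='u', prepend. Next row=LF[9]=10
  step 9: row=10, L[10]='c', prepend. Next row=LF[10]=3
  step 10: row=3, L[3]='c', prepend. Next row=LF[3]=1
  step 11: row=1, L[1]='o', prepend. Next row=LF[1]=7
Reversed output: occurrence$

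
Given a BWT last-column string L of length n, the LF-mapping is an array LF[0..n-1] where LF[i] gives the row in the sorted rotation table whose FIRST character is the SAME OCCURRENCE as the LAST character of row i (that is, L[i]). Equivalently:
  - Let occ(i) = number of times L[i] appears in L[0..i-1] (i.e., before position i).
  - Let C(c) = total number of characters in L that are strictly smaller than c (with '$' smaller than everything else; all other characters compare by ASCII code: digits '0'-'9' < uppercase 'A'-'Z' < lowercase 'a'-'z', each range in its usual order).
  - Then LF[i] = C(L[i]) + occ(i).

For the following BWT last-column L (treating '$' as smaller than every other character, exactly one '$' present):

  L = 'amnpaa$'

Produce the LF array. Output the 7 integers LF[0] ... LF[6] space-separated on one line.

Char counts: '$':1, 'a':3, 'm':1, 'n':1, 'p':1
C (first-col start): C('$')=0, C('a')=1, C('m')=4, C('n')=5, C('p')=6
L[0]='a': occ=0, LF[0]=C('a')+0=1+0=1
L[1]='m': occ=0, LF[1]=C('m')+0=4+0=4
L[2]='n': occ=0, LF[2]=C('n')+0=5+0=5
L[3]='p': occ=0, LF[3]=C('p')+0=6+0=6
L[4]='a': occ=1, LF[4]=C('a')+1=1+1=2
L[5]='a': occ=2, LF[5]=C('a')+2=1+2=3
L[6]='$': occ=0, LF[6]=C('$')+0=0+0=0

Answer: 1 4 5 6 2 3 0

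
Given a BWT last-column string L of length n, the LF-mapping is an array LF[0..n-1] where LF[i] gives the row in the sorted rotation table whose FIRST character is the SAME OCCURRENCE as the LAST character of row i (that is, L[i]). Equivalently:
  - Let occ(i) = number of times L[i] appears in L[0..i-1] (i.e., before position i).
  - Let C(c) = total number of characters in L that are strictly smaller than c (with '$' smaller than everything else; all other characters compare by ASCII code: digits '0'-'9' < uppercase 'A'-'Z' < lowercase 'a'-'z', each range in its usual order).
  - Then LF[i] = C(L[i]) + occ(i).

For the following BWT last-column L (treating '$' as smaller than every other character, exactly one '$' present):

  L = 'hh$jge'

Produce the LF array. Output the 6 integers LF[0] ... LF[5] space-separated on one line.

Answer: 3 4 0 5 2 1

Derivation:
Char counts: '$':1, 'e':1, 'g':1, 'h':2, 'j':1
C (first-col start): C('$')=0, C('e')=1, C('g')=2, C('h')=3, C('j')=5
L[0]='h': occ=0, LF[0]=C('h')+0=3+0=3
L[1]='h': occ=1, LF[1]=C('h')+1=3+1=4
L[2]='$': occ=0, LF[2]=C('$')+0=0+0=0
L[3]='j': occ=0, LF[3]=C('j')+0=5+0=5
L[4]='g': occ=0, LF[4]=C('g')+0=2+0=2
L[5]='e': occ=0, LF[5]=C('e')+0=1+0=1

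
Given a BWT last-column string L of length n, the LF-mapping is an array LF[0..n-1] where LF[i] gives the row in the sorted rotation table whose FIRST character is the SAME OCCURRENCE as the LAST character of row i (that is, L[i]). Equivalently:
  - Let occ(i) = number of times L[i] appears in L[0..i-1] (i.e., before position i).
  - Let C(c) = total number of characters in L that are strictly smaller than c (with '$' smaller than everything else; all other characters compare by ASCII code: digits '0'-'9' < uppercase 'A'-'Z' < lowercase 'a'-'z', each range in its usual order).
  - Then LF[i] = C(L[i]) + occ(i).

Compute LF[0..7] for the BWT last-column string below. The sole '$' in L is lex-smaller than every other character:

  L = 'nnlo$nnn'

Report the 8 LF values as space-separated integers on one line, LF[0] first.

Answer: 2 3 1 7 0 4 5 6

Derivation:
Char counts: '$':1, 'l':1, 'n':5, 'o':1
C (first-col start): C('$')=0, C('l')=1, C('n')=2, C('o')=7
L[0]='n': occ=0, LF[0]=C('n')+0=2+0=2
L[1]='n': occ=1, LF[1]=C('n')+1=2+1=3
L[2]='l': occ=0, LF[2]=C('l')+0=1+0=1
L[3]='o': occ=0, LF[3]=C('o')+0=7+0=7
L[4]='$': occ=0, LF[4]=C('$')+0=0+0=0
L[5]='n': occ=2, LF[5]=C('n')+2=2+2=4
L[6]='n': occ=3, LF[6]=C('n')+3=2+3=5
L[7]='n': occ=4, LF[7]=C('n')+4=2+4=6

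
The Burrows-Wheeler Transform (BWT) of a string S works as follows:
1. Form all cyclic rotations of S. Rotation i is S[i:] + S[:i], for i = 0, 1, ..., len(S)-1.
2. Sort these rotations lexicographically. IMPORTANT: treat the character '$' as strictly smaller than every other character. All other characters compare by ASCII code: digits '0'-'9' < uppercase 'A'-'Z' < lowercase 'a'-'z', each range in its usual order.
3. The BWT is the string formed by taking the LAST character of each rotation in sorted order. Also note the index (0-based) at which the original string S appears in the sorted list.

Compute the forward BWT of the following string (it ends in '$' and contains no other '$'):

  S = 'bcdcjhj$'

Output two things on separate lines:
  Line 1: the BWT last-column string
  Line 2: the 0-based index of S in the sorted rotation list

Answer: j$bdcjhc
1

Derivation:
All 8 rotations (rotation i = S[i:]+S[:i]):
  rot[0] = bcdcjhj$
  rot[1] = cdcjhj$b
  rot[2] = dcjhj$bc
  rot[3] = cjhj$bcd
  rot[4] = jhj$bcdc
  rot[5] = hj$bcdcj
  rot[6] = j$bcdcjh
  rot[7] = $bcdcjhj
Sorted (with $ < everything):
  sorted[0] = $bcdcjhj  (last char: 'j')
  sorted[1] = bcdcjhj$  (last char: '$')
  sorted[2] = cdcjhj$b  (last char: 'b')
  sorted[3] = cjhj$bcd  (last char: 'd')
  sorted[4] = dcjhj$bc  (last char: 'c')
  sorted[5] = hj$bcdcj  (last char: 'j')
  sorted[6] = j$bcdcjh  (last char: 'h')
  sorted[7] = jhj$bcdc  (last char: 'c')
Last column: j$bdcjhc
Original string S is at sorted index 1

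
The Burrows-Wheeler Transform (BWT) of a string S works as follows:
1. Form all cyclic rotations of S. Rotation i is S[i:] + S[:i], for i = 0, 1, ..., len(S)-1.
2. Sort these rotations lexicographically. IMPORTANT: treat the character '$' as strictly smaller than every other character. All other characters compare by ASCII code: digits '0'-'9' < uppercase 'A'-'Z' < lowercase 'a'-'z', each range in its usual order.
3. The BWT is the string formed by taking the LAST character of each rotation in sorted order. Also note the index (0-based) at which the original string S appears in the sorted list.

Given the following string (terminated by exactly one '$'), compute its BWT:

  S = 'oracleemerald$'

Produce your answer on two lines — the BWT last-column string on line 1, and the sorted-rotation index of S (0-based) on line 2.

Answer: drrallemace$oe
11

Derivation:
All 14 rotations (rotation i = S[i:]+S[:i]):
  rot[0] = oracleemerald$
  rot[1] = racleemerald$o
  rot[2] = acleemerald$or
  rot[3] = cleemerald$ora
  rot[4] = leemerald$orac
  rot[5] = eemerald$oracl
  rot[6] = emerald$oracle
  rot[7] = merald$oraclee
  rot[8] = erald$oracleem
  rot[9] = rald$oracleeme
  rot[10] = ald$oracleemer
  rot[11] = ld$oracleemera
  rot[12] = d$oracleemeral
  rot[13] = $oracleemerald
Sorted (with $ < everything):
  sorted[0] = $oracleemerald  (last char: 'd')
  sorted[1] = acleemerald$or  (last char: 'r')
  sorted[2] = ald$oracleemer  (last char: 'r')
  sorted[3] = cleemerald$ora  (last char: 'a')
  sorted[4] = d$oracleemeral  (last char: 'l')
  sorted[5] = eemerald$oracl  (last char: 'l')
  sorted[6] = emerald$oracle  (last char: 'e')
  sorted[7] = erald$oracleem  (last char: 'm')
  sorted[8] = ld$oracleemera  (last char: 'a')
  sorted[9] = leemerald$orac  (last char: 'c')
  sorted[10] = merald$oraclee  (last char: 'e')
  sorted[11] = oracleemerald$  (last char: '$')
  sorted[12] = racleemerald$o  (last char: 'o')
  sorted[13] = rald$oracleeme  (last char: 'e')
Last column: drrallemace$oe
Original string S is at sorted index 11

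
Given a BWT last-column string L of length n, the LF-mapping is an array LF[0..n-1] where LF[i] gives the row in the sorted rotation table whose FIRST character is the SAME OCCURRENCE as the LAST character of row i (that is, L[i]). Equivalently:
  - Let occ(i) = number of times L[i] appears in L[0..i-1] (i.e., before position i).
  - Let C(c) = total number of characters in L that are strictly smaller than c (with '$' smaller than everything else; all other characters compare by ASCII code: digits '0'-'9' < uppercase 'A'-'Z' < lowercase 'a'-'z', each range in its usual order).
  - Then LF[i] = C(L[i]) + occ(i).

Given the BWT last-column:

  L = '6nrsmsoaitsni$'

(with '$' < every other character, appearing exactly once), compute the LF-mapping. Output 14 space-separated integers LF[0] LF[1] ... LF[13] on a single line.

Answer: 1 6 9 10 5 11 8 2 3 13 12 7 4 0

Derivation:
Char counts: '$':1, '6':1, 'a':1, 'i':2, 'm':1, 'n':2, 'o':1, 'r':1, 's':3, 't':1
C (first-col start): C('$')=0, C('6')=1, C('a')=2, C('i')=3, C('m')=5, C('n')=6, C('o')=8, C('r')=9, C('s')=10, C('t')=13
L[0]='6': occ=0, LF[0]=C('6')+0=1+0=1
L[1]='n': occ=0, LF[1]=C('n')+0=6+0=6
L[2]='r': occ=0, LF[2]=C('r')+0=9+0=9
L[3]='s': occ=0, LF[3]=C('s')+0=10+0=10
L[4]='m': occ=0, LF[4]=C('m')+0=5+0=5
L[5]='s': occ=1, LF[5]=C('s')+1=10+1=11
L[6]='o': occ=0, LF[6]=C('o')+0=8+0=8
L[7]='a': occ=0, LF[7]=C('a')+0=2+0=2
L[8]='i': occ=0, LF[8]=C('i')+0=3+0=3
L[9]='t': occ=0, LF[9]=C('t')+0=13+0=13
L[10]='s': occ=2, LF[10]=C('s')+2=10+2=12
L[11]='n': occ=1, LF[11]=C('n')+1=6+1=7
L[12]='i': occ=1, LF[12]=C('i')+1=3+1=4
L[13]='$': occ=0, LF[13]=C('$')+0=0+0=0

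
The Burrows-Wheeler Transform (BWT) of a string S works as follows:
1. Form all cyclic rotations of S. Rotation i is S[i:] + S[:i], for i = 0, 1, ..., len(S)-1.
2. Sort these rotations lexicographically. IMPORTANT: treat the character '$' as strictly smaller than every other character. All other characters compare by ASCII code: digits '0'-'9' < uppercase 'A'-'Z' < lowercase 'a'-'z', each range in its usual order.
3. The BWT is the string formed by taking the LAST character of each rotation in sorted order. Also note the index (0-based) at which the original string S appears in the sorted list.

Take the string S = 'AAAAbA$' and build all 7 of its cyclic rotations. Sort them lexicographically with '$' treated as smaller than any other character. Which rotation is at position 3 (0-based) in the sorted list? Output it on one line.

All 7 rotations (rotation i = S[i:]+S[:i]):
  rot[0] = AAAAbA$
  rot[1] = AAAbA$A
  rot[2] = AAbA$AA
  rot[3] = AbA$AAA
  rot[4] = bA$AAAA
  rot[5] = A$AAAAb
  rot[6] = $AAAAbA
Sorted (with $ < everything):
  sorted[0] = $AAAAbA
  sorted[1] = A$AAAAb
  sorted[2] = AAAAbA$
  sorted[3] = AAAbA$A
  sorted[4] = AAbA$AA
  sorted[5] = AbA$AAA
  sorted[6] = bA$AAAA
sorted[3] = AAAbA$A

Answer: AAAbA$A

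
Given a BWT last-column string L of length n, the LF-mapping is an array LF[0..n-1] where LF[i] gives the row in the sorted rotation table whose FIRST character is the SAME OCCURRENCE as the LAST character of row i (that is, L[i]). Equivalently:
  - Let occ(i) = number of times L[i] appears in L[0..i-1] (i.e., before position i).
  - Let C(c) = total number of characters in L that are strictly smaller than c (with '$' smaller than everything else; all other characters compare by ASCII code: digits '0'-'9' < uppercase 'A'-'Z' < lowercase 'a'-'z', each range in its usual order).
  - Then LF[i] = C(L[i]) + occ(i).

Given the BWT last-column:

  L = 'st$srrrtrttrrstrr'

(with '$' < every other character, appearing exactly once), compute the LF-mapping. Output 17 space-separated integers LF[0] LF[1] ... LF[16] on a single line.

Answer: 9 12 0 10 1 2 3 13 4 14 15 5 6 11 16 7 8

Derivation:
Char counts: '$':1, 'r':8, 's':3, 't':5
C (first-col start): C('$')=0, C('r')=1, C('s')=9, C('t')=12
L[0]='s': occ=0, LF[0]=C('s')+0=9+0=9
L[1]='t': occ=0, LF[1]=C('t')+0=12+0=12
L[2]='$': occ=0, LF[2]=C('$')+0=0+0=0
L[3]='s': occ=1, LF[3]=C('s')+1=9+1=10
L[4]='r': occ=0, LF[4]=C('r')+0=1+0=1
L[5]='r': occ=1, LF[5]=C('r')+1=1+1=2
L[6]='r': occ=2, LF[6]=C('r')+2=1+2=3
L[7]='t': occ=1, LF[7]=C('t')+1=12+1=13
L[8]='r': occ=3, LF[8]=C('r')+3=1+3=4
L[9]='t': occ=2, LF[9]=C('t')+2=12+2=14
L[10]='t': occ=3, LF[10]=C('t')+3=12+3=15
L[11]='r': occ=4, LF[11]=C('r')+4=1+4=5
L[12]='r': occ=5, LF[12]=C('r')+5=1+5=6
L[13]='s': occ=2, LF[13]=C('s')+2=9+2=11
L[14]='t': occ=4, LF[14]=C('t')+4=12+4=16
L[15]='r': occ=6, LF[15]=C('r')+6=1+6=7
L[16]='r': occ=7, LF[16]=C('r')+7=1+7=8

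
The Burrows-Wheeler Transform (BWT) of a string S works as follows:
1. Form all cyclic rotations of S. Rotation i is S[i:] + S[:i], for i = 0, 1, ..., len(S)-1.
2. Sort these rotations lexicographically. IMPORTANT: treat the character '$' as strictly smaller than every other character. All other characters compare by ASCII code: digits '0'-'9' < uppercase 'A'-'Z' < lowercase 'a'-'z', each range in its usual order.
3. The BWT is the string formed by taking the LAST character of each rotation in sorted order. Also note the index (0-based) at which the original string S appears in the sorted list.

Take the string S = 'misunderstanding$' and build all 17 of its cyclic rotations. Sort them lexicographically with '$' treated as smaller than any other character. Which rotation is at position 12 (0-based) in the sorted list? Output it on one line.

Answer: rstanding$misunde

Derivation:
All 17 rotations (rotation i = S[i:]+S[:i]):
  rot[0] = misunderstanding$
  rot[1] = isunderstanding$m
  rot[2] = sunderstanding$mi
  rot[3] = understanding$mis
  rot[4] = nderstanding$misu
  rot[5] = derstanding$misun
  rot[6] = erstanding$misund
  rot[7] = rstanding$misunde
  rot[8] = standing$misunder
  rot[9] = tanding$misunders
  rot[10] = anding$misunderst
  rot[11] = nding$misundersta
  rot[12] = ding$misunderstan
  rot[13] = ing$misunderstand
  rot[14] = ng$misunderstandi
  rot[15] = g$misunderstandin
  rot[16] = $misunderstanding
Sorted (with $ < everything):
  sorted[0] = $misunderstanding
  sorted[1] = anding$misunderst
  sorted[2] = derstanding$misun
  sorted[3] = ding$misunderstan
  sorted[4] = erstanding$misund
  sorted[5] = g$misunderstandin
  sorted[6] = ing$misunderstand
  sorted[7] = isunderstanding$m
  sorted[8] = misunderstanding$
  sorted[9] = nderstanding$misu
  sorted[10] = nding$misundersta
  sorted[11] = ng$misunderstandi
  sorted[12] = rstanding$misunde
  sorted[13] = standing$misunder
  sorted[14] = sunderstanding$mi
  sorted[15] = tanding$misunders
  sorted[16] = understanding$mis
sorted[12] = rstanding$misunde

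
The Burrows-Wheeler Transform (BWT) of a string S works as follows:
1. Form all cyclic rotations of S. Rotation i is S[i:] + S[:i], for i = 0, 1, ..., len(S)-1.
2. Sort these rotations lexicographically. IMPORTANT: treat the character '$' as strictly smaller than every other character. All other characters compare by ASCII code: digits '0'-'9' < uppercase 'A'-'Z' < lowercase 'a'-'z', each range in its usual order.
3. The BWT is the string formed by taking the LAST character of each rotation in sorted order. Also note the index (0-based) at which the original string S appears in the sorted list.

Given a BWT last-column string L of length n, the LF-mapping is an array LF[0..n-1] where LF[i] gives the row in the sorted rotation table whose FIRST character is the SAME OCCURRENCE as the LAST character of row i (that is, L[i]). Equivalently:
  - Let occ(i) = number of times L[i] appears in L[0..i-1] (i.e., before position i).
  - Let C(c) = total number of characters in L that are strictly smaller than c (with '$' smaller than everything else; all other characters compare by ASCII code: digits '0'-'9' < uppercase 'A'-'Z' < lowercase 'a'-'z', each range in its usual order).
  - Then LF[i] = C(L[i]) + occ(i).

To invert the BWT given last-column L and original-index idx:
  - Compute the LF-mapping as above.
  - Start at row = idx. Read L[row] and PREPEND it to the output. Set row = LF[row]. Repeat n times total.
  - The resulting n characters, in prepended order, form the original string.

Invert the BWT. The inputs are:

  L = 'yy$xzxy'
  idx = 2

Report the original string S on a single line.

LF mapping: 3 4 0 1 6 2 5
Walk LF starting at row 2, prepending L[row]:
  step 1: row=2, L[2]='$', prepend. Next row=LF[2]=0
  step 2: row=0, L[0]='y', prepend. Next row=LF[0]=3
  step 3: row=3, L[3]='x', prepend. Next row=LF[3]=1
  step 4: row=1, L[1]='y', prepend. Next row=LF[1]=4
  step 5: row=4, L[4]='z', prepend. Next row=LF[4]=6
  step 6: row=6, L[6]='y', prepend. Next row=LF[6]=5
  step 7: row=5, L[5]='x', prepend. Next row=LF[5]=2
Reversed output: xyzyxy$

Answer: xyzyxy$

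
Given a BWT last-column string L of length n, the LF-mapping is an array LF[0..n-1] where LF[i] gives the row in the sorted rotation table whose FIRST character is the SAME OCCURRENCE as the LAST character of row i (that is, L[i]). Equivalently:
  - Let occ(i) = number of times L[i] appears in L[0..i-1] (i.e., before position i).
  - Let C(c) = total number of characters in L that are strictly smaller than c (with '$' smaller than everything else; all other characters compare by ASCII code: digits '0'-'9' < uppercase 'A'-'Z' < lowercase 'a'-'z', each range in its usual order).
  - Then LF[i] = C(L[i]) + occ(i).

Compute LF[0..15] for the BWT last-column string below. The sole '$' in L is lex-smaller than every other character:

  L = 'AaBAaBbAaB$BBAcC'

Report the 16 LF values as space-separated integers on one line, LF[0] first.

Char counts: '$':1, 'A':4, 'B':5, 'C':1, 'a':3, 'b':1, 'c':1
C (first-col start): C('$')=0, C('A')=1, C('B')=5, C('C')=10, C('a')=11, C('b')=14, C('c')=15
L[0]='A': occ=0, LF[0]=C('A')+0=1+0=1
L[1]='a': occ=0, LF[1]=C('a')+0=11+0=11
L[2]='B': occ=0, LF[2]=C('B')+0=5+0=5
L[3]='A': occ=1, LF[3]=C('A')+1=1+1=2
L[4]='a': occ=1, LF[4]=C('a')+1=11+1=12
L[5]='B': occ=1, LF[5]=C('B')+1=5+1=6
L[6]='b': occ=0, LF[6]=C('b')+0=14+0=14
L[7]='A': occ=2, LF[7]=C('A')+2=1+2=3
L[8]='a': occ=2, LF[8]=C('a')+2=11+2=13
L[9]='B': occ=2, LF[9]=C('B')+2=5+2=7
L[10]='$': occ=0, LF[10]=C('$')+0=0+0=0
L[11]='B': occ=3, LF[11]=C('B')+3=5+3=8
L[12]='B': occ=4, LF[12]=C('B')+4=5+4=9
L[13]='A': occ=3, LF[13]=C('A')+3=1+3=4
L[14]='c': occ=0, LF[14]=C('c')+0=15+0=15
L[15]='C': occ=0, LF[15]=C('C')+0=10+0=10

Answer: 1 11 5 2 12 6 14 3 13 7 0 8 9 4 15 10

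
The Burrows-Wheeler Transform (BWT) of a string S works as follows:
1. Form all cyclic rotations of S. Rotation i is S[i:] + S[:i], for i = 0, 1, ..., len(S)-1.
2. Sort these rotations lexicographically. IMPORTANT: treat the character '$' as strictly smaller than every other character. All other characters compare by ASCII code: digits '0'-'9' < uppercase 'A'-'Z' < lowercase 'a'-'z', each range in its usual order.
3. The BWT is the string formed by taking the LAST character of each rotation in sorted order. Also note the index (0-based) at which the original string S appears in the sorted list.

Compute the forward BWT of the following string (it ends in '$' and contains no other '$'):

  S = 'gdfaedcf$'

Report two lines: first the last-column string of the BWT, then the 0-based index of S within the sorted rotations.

All 9 rotations (rotation i = S[i:]+S[:i]):
  rot[0] = gdfaedcf$
  rot[1] = dfaedcf$g
  rot[2] = faedcf$gd
  rot[3] = aedcf$gdf
  rot[4] = edcf$gdfa
  rot[5] = dcf$gdfae
  rot[6] = cf$gdfaed
  rot[7] = f$gdfaedc
  rot[8] = $gdfaedcf
Sorted (with $ < everything):
  sorted[0] = $gdfaedcf  (last char: 'f')
  sorted[1] = aedcf$gdf  (last char: 'f')
  sorted[2] = cf$gdfaed  (last char: 'd')
  sorted[3] = dcf$gdfae  (last char: 'e')
  sorted[4] = dfaedcf$g  (last char: 'g')
  sorted[5] = edcf$gdfa  (last char: 'a')
  sorted[6] = f$gdfaedc  (last char: 'c')
  sorted[7] = faedcf$gd  (last char: 'd')
  sorted[8] = gdfaedcf$  (last char: '$')
Last column: ffdegacd$
Original string S is at sorted index 8

Answer: ffdegacd$
8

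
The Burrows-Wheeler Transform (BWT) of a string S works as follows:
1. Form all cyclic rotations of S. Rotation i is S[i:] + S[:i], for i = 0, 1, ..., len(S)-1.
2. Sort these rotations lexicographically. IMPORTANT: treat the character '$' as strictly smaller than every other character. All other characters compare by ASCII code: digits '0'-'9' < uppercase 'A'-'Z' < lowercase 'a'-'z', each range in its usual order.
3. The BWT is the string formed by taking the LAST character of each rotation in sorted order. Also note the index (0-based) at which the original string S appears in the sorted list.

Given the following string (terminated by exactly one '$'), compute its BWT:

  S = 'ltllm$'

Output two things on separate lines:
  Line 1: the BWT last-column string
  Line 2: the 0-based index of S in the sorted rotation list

All 6 rotations (rotation i = S[i:]+S[:i]):
  rot[0] = ltllm$
  rot[1] = tllm$l
  rot[2] = llm$lt
  rot[3] = lm$ltl
  rot[4] = m$ltll
  rot[5] = $ltllm
Sorted (with $ < everything):
  sorted[0] = $ltllm  (last char: 'm')
  sorted[1] = llm$lt  (last char: 't')
  sorted[2] = lm$ltl  (last char: 'l')
  sorted[3] = ltllm$  (last char: '$')
  sorted[4] = m$ltll  (last char: 'l')
  sorted[5] = tllm$l  (last char: 'l')
Last column: mtl$ll
Original string S is at sorted index 3

Answer: mtl$ll
3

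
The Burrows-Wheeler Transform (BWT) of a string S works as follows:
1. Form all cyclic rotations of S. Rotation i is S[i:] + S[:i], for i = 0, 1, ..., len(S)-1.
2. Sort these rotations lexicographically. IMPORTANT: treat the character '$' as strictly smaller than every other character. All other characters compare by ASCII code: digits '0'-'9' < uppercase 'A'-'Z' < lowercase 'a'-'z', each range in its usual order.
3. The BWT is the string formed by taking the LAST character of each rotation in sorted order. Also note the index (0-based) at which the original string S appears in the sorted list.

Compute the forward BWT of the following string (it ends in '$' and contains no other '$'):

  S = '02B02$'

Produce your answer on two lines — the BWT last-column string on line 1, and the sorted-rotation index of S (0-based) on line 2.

All 6 rotations (rotation i = S[i:]+S[:i]):
  rot[0] = 02B02$
  rot[1] = 2B02$0
  rot[2] = B02$02
  rot[3] = 02$02B
  rot[4] = 2$02B0
  rot[5] = $02B02
Sorted (with $ < everything):
  sorted[0] = $02B02  (last char: '2')
  sorted[1] = 02$02B  (last char: 'B')
  sorted[2] = 02B02$  (last char: '$')
  sorted[3] = 2$02B0  (last char: '0')
  sorted[4] = 2B02$0  (last char: '0')
  sorted[5] = B02$02  (last char: '2')
Last column: 2B$002
Original string S is at sorted index 2

Answer: 2B$002
2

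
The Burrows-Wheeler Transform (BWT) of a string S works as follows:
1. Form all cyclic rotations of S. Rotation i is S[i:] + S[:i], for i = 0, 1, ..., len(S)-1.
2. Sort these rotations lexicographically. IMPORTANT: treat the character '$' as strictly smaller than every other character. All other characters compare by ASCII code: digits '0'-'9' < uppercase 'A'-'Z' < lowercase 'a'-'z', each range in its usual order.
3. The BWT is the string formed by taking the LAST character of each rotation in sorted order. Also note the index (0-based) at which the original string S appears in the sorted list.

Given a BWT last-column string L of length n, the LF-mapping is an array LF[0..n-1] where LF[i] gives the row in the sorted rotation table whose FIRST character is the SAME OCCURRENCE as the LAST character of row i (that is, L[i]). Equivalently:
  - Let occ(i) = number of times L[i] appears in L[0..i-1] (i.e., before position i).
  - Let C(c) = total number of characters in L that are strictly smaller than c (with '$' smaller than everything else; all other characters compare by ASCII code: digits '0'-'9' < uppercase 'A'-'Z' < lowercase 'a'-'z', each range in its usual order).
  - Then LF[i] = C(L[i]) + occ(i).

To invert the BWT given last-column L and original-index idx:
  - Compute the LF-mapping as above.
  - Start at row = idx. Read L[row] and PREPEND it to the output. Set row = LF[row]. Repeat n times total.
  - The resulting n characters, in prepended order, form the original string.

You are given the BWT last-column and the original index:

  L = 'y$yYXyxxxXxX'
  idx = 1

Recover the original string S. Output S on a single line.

Answer: XYXyxxxxyXy$

Derivation:
LF mapping: 9 0 10 4 1 11 5 6 7 2 8 3
Walk LF starting at row 1, prepending L[row]:
  step 1: row=1, L[1]='$', prepend. Next row=LF[1]=0
  step 2: row=0, L[0]='y', prepend. Next row=LF[0]=9
  step 3: row=9, L[9]='X', prepend. Next row=LF[9]=2
  step 4: row=2, L[2]='y', prepend. Next row=LF[2]=10
  step 5: row=10, L[10]='x', prepend. Next row=LF[10]=8
  step 6: row=8, L[8]='x', prepend. Next row=LF[8]=7
  step 7: row=7, L[7]='x', prepend. Next row=LF[7]=6
  step 8: row=6, L[6]='x', prepend. Next row=LF[6]=5
  step 9: row=5, L[5]='y', prepend. Next row=LF[5]=11
  step 10: row=11, L[11]='X', prepend. Next row=LF[11]=3
  step 11: row=3, L[3]='Y', prepend. Next row=LF[3]=4
  step 12: row=4, L[4]='X', prepend. Next row=LF[4]=1
Reversed output: XYXyxxxxyXy$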